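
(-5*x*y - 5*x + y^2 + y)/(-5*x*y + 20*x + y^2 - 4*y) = (y + 1)/(y - 4)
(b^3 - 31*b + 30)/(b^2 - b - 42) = (b^2 - 6*b + 5)/(b - 7)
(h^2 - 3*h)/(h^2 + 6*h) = (h - 3)/(h + 6)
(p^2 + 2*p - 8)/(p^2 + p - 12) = (p - 2)/(p - 3)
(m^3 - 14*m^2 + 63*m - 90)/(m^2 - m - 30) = (m^2 - 8*m + 15)/(m + 5)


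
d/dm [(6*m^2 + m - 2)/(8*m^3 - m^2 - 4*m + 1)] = (-48*m^4 - 16*m^3 + 25*m^2 + 8*m - 7)/(64*m^6 - 16*m^5 - 63*m^4 + 24*m^3 + 14*m^2 - 8*m + 1)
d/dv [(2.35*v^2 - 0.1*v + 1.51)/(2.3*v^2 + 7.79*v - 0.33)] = (18.5365*v^2 - 8.497*v - 11.7299)/(5.29*v^4 + 35.834*v^3 + 59.1661*v^2 - 5.1414*v + 0.1089)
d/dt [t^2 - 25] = 2*t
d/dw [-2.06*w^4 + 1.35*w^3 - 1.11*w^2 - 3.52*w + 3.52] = -8.24*w^3 + 4.05*w^2 - 2.22*w - 3.52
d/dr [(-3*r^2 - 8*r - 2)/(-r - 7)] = 3*(r^2 + 14*r + 18)/(r^2 + 14*r + 49)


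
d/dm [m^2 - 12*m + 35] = 2*m - 12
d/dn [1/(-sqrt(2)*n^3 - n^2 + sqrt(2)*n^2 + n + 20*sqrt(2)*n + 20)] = (3*sqrt(2)*n^2 - 2*sqrt(2)*n + 2*n - 20*sqrt(2) - 1)/(-sqrt(2)*n^3 - n^2 + sqrt(2)*n^2 + n + 20*sqrt(2)*n + 20)^2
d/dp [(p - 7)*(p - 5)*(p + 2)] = 3*p^2 - 20*p + 11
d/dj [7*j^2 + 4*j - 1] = 14*j + 4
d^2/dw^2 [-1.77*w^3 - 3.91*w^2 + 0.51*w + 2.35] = -10.62*w - 7.82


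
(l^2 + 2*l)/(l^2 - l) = (l + 2)/(l - 1)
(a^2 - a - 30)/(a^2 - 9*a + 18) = (a + 5)/(a - 3)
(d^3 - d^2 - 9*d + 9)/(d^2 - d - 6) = (d^2 + 2*d - 3)/(d + 2)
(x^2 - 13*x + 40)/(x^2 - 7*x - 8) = (x - 5)/(x + 1)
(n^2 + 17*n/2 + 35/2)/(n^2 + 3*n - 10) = (n + 7/2)/(n - 2)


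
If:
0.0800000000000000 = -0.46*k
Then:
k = -0.17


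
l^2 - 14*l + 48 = (l - 8)*(l - 6)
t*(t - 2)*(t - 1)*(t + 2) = t^4 - t^3 - 4*t^2 + 4*t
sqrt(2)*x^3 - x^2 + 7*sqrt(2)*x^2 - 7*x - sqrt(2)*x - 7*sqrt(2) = (x + 7)*(x - sqrt(2))*(sqrt(2)*x + 1)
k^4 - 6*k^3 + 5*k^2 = k^2*(k - 5)*(k - 1)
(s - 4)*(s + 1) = s^2 - 3*s - 4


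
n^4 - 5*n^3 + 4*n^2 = n^2*(n - 4)*(n - 1)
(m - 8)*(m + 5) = m^2 - 3*m - 40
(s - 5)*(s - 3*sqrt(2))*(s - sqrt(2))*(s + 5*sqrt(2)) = s^4 - 5*s^3 + sqrt(2)*s^3 - 34*s^2 - 5*sqrt(2)*s^2 + 30*sqrt(2)*s + 170*s - 150*sqrt(2)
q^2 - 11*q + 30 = (q - 6)*(q - 5)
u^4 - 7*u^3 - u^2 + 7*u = u*(u - 7)*(u - 1)*(u + 1)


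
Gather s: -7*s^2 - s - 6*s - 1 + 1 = -7*s^2 - 7*s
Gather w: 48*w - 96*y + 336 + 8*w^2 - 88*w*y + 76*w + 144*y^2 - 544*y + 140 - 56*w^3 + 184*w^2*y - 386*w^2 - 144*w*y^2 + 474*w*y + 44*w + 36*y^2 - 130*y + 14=-56*w^3 + w^2*(184*y - 378) + w*(-144*y^2 + 386*y + 168) + 180*y^2 - 770*y + 490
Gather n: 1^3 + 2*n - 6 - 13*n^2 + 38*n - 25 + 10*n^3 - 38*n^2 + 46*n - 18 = 10*n^3 - 51*n^2 + 86*n - 48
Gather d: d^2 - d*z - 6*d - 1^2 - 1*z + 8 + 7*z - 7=d^2 + d*(-z - 6) + 6*z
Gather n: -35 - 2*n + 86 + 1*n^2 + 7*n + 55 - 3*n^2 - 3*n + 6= -2*n^2 + 2*n + 112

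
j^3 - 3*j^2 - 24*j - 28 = (j - 7)*(j + 2)^2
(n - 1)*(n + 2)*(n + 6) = n^3 + 7*n^2 + 4*n - 12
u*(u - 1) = u^2 - u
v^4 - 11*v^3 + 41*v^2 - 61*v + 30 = (v - 5)*(v - 3)*(v - 2)*(v - 1)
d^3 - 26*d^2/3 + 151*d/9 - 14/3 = (d - 6)*(d - 7/3)*(d - 1/3)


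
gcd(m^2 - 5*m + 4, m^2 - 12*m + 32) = m - 4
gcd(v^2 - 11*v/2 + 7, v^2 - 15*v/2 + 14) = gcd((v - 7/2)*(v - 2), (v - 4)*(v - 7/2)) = v - 7/2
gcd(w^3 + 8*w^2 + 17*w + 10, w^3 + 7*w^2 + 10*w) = w^2 + 7*w + 10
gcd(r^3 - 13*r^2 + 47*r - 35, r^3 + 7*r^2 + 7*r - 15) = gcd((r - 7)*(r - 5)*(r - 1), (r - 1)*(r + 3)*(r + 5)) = r - 1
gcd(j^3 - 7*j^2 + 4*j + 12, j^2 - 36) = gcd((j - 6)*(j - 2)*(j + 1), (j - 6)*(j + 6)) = j - 6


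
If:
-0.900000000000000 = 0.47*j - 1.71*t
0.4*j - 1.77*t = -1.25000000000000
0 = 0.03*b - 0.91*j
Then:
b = 111.67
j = 3.68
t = 1.54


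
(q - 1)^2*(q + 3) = q^3 + q^2 - 5*q + 3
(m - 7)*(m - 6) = m^2 - 13*m + 42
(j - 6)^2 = j^2 - 12*j + 36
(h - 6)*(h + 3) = h^2 - 3*h - 18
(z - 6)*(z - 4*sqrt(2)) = z^2 - 6*z - 4*sqrt(2)*z + 24*sqrt(2)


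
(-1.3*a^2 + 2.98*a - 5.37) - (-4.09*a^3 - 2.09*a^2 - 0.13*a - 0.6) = 4.09*a^3 + 0.79*a^2 + 3.11*a - 4.77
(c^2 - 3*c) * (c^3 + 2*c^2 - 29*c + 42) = c^5 - c^4 - 35*c^3 + 129*c^2 - 126*c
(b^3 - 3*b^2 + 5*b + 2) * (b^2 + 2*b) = b^5 - b^4 - b^3 + 12*b^2 + 4*b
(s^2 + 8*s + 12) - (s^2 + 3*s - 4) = 5*s + 16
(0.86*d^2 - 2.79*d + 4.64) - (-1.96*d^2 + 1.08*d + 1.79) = 2.82*d^2 - 3.87*d + 2.85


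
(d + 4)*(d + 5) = d^2 + 9*d + 20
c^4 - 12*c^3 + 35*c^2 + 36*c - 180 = (c - 6)*(c - 5)*(c - 3)*(c + 2)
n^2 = n^2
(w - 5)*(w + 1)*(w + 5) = w^3 + w^2 - 25*w - 25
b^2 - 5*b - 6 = (b - 6)*(b + 1)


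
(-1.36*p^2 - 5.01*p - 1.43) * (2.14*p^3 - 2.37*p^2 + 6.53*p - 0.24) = -2.9104*p^5 - 7.4982*p^4 - 0.0673000000000012*p^3 - 28.9998*p^2 - 8.1355*p + 0.3432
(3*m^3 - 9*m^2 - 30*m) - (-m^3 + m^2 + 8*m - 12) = 4*m^3 - 10*m^2 - 38*m + 12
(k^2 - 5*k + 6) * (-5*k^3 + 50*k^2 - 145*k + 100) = -5*k^5 + 75*k^4 - 425*k^3 + 1125*k^2 - 1370*k + 600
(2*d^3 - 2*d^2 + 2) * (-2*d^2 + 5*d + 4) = -4*d^5 + 14*d^4 - 2*d^3 - 12*d^2 + 10*d + 8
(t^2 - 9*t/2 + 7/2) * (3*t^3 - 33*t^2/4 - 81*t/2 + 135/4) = 3*t^5 - 87*t^4/4 + 57*t^3/8 + 1497*t^2/8 - 2349*t/8 + 945/8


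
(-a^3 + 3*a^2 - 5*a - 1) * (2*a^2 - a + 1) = -2*a^5 + 7*a^4 - 14*a^3 + 6*a^2 - 4*a - 1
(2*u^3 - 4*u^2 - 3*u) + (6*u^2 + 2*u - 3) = 2*u^3 + 2*u^2 - u - 3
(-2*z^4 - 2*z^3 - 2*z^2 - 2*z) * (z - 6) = -2*z^5 + 10*z^4 + 10*z^3 + 10*z^2 + 12*z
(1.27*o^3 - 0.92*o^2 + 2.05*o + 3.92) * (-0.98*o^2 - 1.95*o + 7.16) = -1.2446*o^5 - 1.5749*o^4 + 8.8782*o^3 - 14.4263*o^2 + 7.034*o + 28.0672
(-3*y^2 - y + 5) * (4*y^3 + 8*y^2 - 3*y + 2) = -12*y^5 - 28*y^4 + 21*y^3 + 37*y^2 - 17*y + 10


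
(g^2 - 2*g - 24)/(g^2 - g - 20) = (g - 6)/(g - 5)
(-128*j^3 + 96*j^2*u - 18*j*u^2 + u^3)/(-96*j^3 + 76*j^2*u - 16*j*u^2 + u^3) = (-8*j + u)/(-6*j + u)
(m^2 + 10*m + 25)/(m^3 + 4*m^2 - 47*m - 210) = (m + 5)/(m^2 - m - 42)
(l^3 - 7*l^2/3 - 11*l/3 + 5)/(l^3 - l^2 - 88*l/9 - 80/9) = 3*(l^2 - 4*l + 3)/(3*l^2 - 8*l - 16)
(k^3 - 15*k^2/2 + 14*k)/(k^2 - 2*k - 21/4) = 2*k*(k - 4)/(2*k + 3)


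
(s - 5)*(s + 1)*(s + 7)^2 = s^4 + 10*s^3 - 12*s^2 - 266*s - 245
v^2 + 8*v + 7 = (v + 1)*(v + 7)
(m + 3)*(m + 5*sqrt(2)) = m^2 + 3*m + 5*sqrt(2)*m + 15*sqrt(2)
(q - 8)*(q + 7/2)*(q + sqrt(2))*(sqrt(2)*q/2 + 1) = sqrt(2)*q^4/2 - 9*sqrt(2)*q^3/4 + 2*q^3 - 13*sqrt(2)*q^2 - 9*q^2 - 56*q - 9*sqrt(2)*q/2 - 28*sqrt(2)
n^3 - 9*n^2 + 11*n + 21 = (n - 7)*(n - 3)*(n + 1)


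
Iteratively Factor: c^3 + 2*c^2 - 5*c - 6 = (c + 1)*(c^2 + c - 6) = (c - 2)*(c + 1)*(c + 3)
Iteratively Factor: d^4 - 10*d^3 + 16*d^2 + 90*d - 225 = (d - 3)*(d^3 - 7*d^2 - 5*d + 75) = (d - 5)*(d - 3)*(d^2 - 2*d - 15) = (d - 5)^2*(d - 3)*(d + 3)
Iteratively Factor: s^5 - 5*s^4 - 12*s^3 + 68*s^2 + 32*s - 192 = (s - 2)*(s^4 - 3*s^3 - 18*s^2 + 32*s + 96) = (s - 2)*(s + 3)*(s^3 - 6*s^2 + 32) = (s - 4)*(s - 2)*(s + 3)*(s^2 - 2*s - 8) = (s - 4)*(s - 2)*(s + 2)*(s + 3)*(s - 4)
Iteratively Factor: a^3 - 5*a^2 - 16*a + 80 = (a + 4)*(a^2 - 9*a + 20) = (a - 4)*(a + 4)*(a - 5)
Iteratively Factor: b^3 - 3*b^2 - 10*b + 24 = (b + 3)*(b^2 - 6*b + 8) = (b - 2)*(b + 3)*(b - 4)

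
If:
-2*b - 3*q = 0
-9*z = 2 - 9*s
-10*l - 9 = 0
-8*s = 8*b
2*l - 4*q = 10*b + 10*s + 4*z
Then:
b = 41/300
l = -9/10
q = -41/450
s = -41/300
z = -323/900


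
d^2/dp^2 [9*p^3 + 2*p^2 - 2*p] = 54*p + 4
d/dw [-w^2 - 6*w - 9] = -2*w - 6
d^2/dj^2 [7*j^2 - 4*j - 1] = 14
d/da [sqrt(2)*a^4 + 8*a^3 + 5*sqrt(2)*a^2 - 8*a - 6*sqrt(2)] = 4*sqrt(2)*a^3 + 24*a^2 + 10*sqrt(2)*a - 8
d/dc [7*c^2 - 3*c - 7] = 14*c - 3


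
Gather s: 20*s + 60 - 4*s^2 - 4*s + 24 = -4*s^2 + 16*s + 84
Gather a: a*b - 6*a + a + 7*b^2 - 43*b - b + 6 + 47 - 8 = a*(b - 5) + 7*b^2 - 44*b + 45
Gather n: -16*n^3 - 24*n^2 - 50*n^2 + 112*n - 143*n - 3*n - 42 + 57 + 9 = -16*n^3 - 74*n^2 - 34*n + 24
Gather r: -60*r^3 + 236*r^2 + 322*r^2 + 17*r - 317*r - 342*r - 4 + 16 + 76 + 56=-60*r^3 + 558*r^2 - 642*r + 144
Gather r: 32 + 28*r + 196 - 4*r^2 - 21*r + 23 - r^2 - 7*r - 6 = 245 - 5*r^2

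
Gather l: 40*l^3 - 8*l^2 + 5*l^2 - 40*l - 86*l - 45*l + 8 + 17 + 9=40*l^3 - 3*l^2 - 171*l + 34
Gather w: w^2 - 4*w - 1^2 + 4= w^2 - 4*w + 3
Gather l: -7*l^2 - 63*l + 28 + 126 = -7*l^2 - 63*l + 154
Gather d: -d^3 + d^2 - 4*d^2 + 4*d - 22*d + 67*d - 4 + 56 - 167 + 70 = -d^3 - 3*d^2 + 49*d - 45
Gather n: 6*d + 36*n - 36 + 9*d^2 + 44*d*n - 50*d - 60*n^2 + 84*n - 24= 9*d^2 - 44*d - 60*n^2 + n*(44*d + 120) - 60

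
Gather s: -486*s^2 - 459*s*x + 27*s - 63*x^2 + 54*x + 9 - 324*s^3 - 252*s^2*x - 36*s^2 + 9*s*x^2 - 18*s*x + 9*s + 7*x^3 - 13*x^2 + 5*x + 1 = -324*s^3 + s^2*(-252*x - 522) + s*(9*x^2 - 477*x + 36) + 7*x^3 - 76*x^2 + 59*x + 10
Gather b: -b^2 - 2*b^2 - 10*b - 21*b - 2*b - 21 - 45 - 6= -3*b^2 - 33*b - 72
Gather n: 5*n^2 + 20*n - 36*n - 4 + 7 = 5*n^2 - 16*n + 3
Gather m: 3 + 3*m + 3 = 3*m + 6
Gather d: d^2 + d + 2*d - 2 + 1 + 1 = d^2 + 3*d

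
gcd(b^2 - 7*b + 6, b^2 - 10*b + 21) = 1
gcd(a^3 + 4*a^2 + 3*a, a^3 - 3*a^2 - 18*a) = a^2 + 3*a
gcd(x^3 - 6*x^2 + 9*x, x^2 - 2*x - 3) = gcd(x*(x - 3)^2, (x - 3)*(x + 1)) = x - 3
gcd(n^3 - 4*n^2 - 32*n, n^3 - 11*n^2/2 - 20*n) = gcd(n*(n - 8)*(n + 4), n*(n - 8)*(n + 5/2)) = n^2 - 8*n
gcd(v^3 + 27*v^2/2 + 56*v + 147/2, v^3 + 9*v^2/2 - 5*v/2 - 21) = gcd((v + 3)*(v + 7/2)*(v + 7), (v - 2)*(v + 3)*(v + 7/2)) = v^2 + 13*v/2 + 21/2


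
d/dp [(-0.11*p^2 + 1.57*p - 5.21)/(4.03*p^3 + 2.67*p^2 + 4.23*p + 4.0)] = (0.4433*p^4 - 12.6542*p^3 + 58.3317*p^2 + 26.9414*p + 28.3183)/(16.2409*p^6 + 21.5202*p^5 + 41.2227*p^4 + 54.8282*p^3 + 39.2529*p^2 + 33.84*p + 16.0)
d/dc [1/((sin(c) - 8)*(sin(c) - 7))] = (15 - 2*sin(c))*cos(c)/((sin(c) - 8)^2*(sin(c) - 7)^2)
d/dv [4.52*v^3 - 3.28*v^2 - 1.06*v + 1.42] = 13.56*v^2 - 6.56*v - 1.06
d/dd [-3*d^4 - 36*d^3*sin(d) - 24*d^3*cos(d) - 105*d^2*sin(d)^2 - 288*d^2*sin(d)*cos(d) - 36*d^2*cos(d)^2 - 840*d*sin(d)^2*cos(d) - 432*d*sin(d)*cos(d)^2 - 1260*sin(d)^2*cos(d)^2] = 24*d^3*sin(d) - 36*d^3*cos(d) - 12*d^3 - 108*d^2*sin(d) - 69*d^2*sin(2*d) - 72*d^2*cos(d) - 288*d^2*cos(2*d) + 210*d*sin(d) - 288*d*sin(2*d) - 630*d*sin(3*d) - 108*d*cos(d) + 69*d*cos(2*d) - 324*d*cos(3*d) - 141*d - 108*sin(d) - 108*sin(3*d) - 630*sin(4*d) - 210*cos(d) + 210*cos(3*d)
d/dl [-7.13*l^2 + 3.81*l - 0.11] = 3.81 - 14.26*l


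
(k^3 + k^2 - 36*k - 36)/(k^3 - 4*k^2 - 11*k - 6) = (k + 6)/(k + 1)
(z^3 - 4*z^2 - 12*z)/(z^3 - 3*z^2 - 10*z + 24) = z*(z^2 - 4*z - 12)/(z^3 - 3*z^2 - 10*z + 24)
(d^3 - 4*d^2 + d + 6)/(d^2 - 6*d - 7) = (d^2 - 5*d + 6)/(d - 7)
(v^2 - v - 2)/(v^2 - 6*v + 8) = (v + 1)/(v - 4)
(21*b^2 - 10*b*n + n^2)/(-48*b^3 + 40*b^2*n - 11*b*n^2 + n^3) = (-7*b + n)/(16*b^2 - 8*b*n + n^2)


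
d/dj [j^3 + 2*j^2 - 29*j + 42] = 3*j^2 + 4*j - 29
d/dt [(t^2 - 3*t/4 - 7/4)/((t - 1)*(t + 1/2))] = (t^2 + 10*t - 2)/(4*t^4 - 4*t^3 - 3*t^2 + 2*t + 1)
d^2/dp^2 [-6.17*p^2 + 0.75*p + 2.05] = -12.3400000000000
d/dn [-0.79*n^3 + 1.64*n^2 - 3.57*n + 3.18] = -2.37*n^2 + 3.28*n - 3.57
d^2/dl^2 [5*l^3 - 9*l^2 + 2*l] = 30*l - 18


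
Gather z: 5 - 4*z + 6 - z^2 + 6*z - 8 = -z^2 + 2*z + 3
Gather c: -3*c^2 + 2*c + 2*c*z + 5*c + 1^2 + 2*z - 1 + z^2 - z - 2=-3*c^2 + c*(2*z + 7) + z^2 + z - 2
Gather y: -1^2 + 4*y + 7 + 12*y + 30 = 16*y + 36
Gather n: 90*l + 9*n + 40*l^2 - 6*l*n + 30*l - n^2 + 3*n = 40*l^2 + 120*l - n^2 + n*(12 - 6*l)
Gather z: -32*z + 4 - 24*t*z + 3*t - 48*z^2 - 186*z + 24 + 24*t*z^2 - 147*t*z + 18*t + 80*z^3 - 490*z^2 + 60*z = 21*t + 80*z^3 + z^2*(24*t - 538) + z*(-171*t - 158) + 28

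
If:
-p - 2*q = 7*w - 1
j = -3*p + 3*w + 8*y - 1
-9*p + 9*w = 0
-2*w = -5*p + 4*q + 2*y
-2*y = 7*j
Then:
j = -1/29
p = 65/551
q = 31/1102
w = 65/551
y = 7/58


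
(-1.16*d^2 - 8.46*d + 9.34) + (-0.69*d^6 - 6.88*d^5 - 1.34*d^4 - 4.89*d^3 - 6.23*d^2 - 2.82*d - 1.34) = -0.69*d^6 - 6.88*d^5 - 1.34*d^4 - 4.89*d^3 - 7.39*d^2 - 11.28*d + 8.0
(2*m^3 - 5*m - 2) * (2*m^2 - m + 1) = 4*m^5 - 2*m^4 - 8*m^3 + m^2 - 3*m - 2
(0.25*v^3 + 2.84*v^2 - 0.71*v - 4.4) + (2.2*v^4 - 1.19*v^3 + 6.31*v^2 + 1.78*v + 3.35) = 2.2*v^4 - 0.94*v^3 + 9.15*v^2 + 1.07*v - 1.05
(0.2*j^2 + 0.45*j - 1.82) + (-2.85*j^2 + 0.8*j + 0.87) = -2.65*j^2 + 1.25*j - 0.95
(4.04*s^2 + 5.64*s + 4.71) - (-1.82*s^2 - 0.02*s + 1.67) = 5.86*s^2 + 5.66*s + 3.04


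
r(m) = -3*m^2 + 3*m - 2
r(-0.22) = -2.81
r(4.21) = -42.54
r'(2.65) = -12.90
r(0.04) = -1.88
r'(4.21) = -22.26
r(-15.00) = -722.00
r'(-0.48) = 5.88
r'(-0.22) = 4.32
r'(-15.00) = 93.00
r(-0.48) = -4.13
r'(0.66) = -0.96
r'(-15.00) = 93.00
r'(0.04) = 2.76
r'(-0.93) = 8.58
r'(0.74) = -1.44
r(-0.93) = -7.38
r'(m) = 3 - 6*m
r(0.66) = -1.33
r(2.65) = -15.12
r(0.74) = -1.42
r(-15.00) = -722.00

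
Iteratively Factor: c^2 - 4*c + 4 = (c - 2)*(c - 2)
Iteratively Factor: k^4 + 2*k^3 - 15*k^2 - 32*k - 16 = (k + 1)*(k^3 + k^2 - 16*k - 16) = (k + 1)^2*(k^2 - 16) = (k - 4)*(k + 1)^2*(k + 4)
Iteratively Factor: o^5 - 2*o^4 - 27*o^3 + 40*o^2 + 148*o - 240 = (o - 2)*(o^4 - 27*o^2 - 14*o + 120) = (o - 5)*(o - 2)*(o^3 + 5*o^2 - 2*o - 24) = (o - 5)*(o - 2)*(o + 3)*(o^2 + 2*o - 8) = (o - 5)*(o - 2)*(o + 3)*(o + 4)*(o - 2)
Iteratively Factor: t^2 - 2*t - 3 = (t - 3)*(t + 1)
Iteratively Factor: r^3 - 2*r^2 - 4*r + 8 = (r - 2)*(r^2 - 4) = (r - 2)*(r + 2)*(r - 2)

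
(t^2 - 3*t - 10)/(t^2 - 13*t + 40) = (t + 2)/(t - 8)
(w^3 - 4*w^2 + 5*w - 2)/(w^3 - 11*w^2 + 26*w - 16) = (w - 1)/(w - 8)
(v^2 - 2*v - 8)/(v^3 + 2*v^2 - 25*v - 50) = (v - 4)/(v^2 - 25)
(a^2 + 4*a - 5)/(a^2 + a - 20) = (a - 1)/(a - 4)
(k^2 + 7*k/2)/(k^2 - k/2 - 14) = k/(k - 4)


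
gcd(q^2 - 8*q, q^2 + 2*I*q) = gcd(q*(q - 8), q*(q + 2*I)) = q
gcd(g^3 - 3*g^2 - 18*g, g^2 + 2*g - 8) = 1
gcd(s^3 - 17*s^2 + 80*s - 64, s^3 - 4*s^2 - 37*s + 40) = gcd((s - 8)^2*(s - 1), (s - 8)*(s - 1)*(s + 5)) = s^2 - 9*s + 8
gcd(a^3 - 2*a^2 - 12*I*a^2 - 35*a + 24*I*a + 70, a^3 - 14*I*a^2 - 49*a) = a - 7*I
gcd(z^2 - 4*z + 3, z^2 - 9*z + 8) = z - 1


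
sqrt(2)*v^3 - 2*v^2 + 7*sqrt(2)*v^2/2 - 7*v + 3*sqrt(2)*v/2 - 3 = (v + 3)*(v - sqrt(2))*(sqrt(2)*v + sqrt(2)/2)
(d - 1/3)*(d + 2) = d^2 + 5*d/3 - 2/3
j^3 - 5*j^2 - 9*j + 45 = (j - 5)*(j - 3)*(j + 3)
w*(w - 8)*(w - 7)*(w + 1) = w^4 - 14*w^3 + 41*w^2 + 56*w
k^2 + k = k*(k + 1)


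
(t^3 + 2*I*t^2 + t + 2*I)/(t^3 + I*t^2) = 1 + I/t + 2/t^2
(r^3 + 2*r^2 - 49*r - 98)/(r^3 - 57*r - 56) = (r^2 - 5*r - 14)/(r^2 - 7*r - 8)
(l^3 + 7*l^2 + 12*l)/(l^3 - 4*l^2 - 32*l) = (l + 3)/(l - 8)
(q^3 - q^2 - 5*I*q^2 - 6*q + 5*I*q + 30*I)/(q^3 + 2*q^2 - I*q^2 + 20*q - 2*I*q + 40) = (q - 3)/(q + 4*I)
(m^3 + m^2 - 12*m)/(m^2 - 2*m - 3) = m*(m + 4)/(m + 1)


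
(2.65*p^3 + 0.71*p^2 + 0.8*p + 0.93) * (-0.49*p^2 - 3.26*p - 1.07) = -1.2985*p^5 - 8.9869*p^4 - 5.5421*p^3 - 3.8234*p^2 - 3.8878*p - 0.9951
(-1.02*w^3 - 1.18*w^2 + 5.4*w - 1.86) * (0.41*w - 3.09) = -0.4182*w^4 + 2.668*w^3 + 5.8602*w^2 - 17.4486*w + 5.7474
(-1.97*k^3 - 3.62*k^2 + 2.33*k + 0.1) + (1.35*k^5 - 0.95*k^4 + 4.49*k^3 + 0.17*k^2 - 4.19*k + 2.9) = 1.35*k^5 - 0.95*k^4 + 2.52*k^3 - 3.45*k^2 - 1.86*k + 3.0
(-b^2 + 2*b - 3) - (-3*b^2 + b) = 2*b^2 + b - 3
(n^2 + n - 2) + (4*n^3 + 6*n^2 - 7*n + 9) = 4*n^3 + 7*n^2 - 6*n + 7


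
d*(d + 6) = d^2 + 6*d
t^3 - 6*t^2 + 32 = (t - 4)^2*(t + 2)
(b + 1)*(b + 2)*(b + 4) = b^3 + 7*b^2 + 14*b + 8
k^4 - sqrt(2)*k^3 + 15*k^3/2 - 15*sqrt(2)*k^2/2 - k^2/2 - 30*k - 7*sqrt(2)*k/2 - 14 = (k + 1/2)*(k + 7)*(k - 2*sqrt(2))*(k + sqrt(2))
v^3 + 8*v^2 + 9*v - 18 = (v - 1)*(v + 3)*(v + 6)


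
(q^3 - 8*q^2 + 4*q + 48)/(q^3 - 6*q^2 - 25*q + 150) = (q^2 - 2*q - 8)/(q^2 - 25)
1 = 1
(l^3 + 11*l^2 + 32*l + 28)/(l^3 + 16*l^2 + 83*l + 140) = (l^2 + 4*l + 4)/(l^2 + 9*l + 20)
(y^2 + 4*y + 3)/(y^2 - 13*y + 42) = (y^2 + 4*y + 3)/(y^2 - 13*y + 42)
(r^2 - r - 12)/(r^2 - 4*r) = (r + 3)/r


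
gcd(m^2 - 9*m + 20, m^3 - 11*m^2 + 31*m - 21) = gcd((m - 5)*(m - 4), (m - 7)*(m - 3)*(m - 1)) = 1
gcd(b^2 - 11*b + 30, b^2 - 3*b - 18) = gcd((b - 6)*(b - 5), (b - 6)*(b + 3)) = b - 6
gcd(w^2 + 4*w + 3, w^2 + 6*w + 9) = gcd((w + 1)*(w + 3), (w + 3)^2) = w + 3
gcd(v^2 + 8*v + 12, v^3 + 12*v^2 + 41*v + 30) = v + 6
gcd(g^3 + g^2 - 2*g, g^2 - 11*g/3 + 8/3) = g - 1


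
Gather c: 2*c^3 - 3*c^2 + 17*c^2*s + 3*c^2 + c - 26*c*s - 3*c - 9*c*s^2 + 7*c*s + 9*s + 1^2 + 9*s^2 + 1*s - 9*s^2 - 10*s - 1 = 2*c^3 + 17*c^2*s + c*(-9*s^2 - 19*s - 2)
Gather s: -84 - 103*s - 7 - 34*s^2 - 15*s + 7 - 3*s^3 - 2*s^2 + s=-3*s^3 - 36*s^2 - 117*s - 84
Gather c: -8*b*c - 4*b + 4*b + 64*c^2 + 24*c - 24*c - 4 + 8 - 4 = -8*b*c + 64*c^2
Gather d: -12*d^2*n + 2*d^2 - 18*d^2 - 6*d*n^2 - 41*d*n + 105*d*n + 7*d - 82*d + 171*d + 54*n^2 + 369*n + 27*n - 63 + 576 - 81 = d^2*(-12*n - 16) + d*(-6*n^2 + 64*n + 96) + 54*n^2 + 396*n + 432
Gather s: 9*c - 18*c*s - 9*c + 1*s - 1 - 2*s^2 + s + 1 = -2*s^2 + s*(2 - 18*c)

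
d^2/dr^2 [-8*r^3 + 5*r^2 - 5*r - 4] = 10 - 48*r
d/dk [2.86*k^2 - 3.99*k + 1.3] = 5.72*k - 3.99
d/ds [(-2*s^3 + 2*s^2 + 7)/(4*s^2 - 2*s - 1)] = 2*(-4*s^4 + 4*s^3 + s^2 - 30*s + 7)/(16*s^4 - 16*s^3 - 4*s^2 + 4*s + 1)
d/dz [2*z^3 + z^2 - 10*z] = 6*z^2 + 2*z - 10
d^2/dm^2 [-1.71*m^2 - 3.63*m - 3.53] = -3.42000000000000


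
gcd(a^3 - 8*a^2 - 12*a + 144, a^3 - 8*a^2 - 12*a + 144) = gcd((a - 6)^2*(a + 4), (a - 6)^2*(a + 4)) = a^3 - 8*a^2 - 12*a + 144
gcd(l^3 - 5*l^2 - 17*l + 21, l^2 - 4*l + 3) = l - 1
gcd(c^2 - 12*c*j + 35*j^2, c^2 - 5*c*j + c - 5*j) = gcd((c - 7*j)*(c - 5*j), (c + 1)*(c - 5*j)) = c - 5*j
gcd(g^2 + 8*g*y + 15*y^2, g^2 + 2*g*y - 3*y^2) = g + 3*y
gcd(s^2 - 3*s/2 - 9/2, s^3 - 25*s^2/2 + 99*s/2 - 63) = s - 3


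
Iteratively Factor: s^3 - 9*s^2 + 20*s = (s)*(s^2 - 9*s + 20) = s*(s - 4)*(s - 5)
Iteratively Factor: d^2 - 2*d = (d - 2)*(d)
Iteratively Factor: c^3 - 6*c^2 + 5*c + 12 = (c + 1)*(c^2 - 7*c + 12) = (c - 4)*(c + 1)*(c - 3)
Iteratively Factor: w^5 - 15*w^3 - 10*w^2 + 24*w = (w + 2)*(w^4 - 2*w^3 - 11*w^2 + 12*w) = (w - 1)*(w + 2)*(w^3 - w^2 - 12*w) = (w - 1)*(w + 2)*(w + 3)*(w^2 - 4*w) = w*(w - 1)*(w + 2)*(w + 3)*(w - 4)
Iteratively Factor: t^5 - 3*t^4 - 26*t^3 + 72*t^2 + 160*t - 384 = (t - 2)*(t^4 - t^3 - 28*t^2 + 16*t + 192) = (t - 4)*(t - 2)*(t^3 + 3*t^2 - 16*t - 48) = (t - 4)*(t - 2)*(t + 3)*(t^2 - 16) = (t - 4)*(t - 2)*(t + 3)*(t + 4)*(t - 4)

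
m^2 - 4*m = m*(m - 4)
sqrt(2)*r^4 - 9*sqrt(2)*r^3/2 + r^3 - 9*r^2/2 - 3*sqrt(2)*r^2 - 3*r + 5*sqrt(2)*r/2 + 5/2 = (r - 5)*(r - 1/2)*(r + sqrt(2)/2)*(sqrt(2)*r + sqrt(2))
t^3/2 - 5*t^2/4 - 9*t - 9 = (t/2 + 1)*(t - 6)*(t + 3/2)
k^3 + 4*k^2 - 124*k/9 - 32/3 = (k - 8/3)*(k + 2/3)*(k + 6)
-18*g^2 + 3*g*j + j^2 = (-3*g + j)*(6*g + j)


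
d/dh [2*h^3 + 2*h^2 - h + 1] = 6*h^2 + 4*h - 1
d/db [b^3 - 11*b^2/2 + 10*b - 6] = 3*b^2 - 11*b + 10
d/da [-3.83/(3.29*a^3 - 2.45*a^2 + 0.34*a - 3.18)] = (37.8021*a^2 - 18.767*a + 1.3022)/(3.29*a^3 - 2.45*a^2 + 0.34*a - 3.18)^2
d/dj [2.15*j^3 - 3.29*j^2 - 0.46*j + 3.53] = 6.45*j^2 - 6.58*j - 0.46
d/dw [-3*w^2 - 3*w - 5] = -6*w - 3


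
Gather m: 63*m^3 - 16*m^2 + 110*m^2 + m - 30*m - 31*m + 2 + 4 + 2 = 63*m^3 + 94*m^2 - 60*m + 8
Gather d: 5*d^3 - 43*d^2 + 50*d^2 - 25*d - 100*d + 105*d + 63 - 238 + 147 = 5*d^3 + 7*d^2 - 20*d - 28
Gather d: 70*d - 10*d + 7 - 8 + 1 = 60*d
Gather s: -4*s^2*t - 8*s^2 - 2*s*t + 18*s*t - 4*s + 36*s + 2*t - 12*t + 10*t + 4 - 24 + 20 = s^2*(-4*t - 8) + s*(16*t + 32)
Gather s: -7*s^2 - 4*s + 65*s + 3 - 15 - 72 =-7*s^2 + 61*s - 84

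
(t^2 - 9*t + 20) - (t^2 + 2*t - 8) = 28 - 11*t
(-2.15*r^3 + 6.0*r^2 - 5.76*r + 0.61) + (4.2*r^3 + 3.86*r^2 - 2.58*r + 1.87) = 2.05*r^3 + 9.86*r^2 - 8.34*r + 2.48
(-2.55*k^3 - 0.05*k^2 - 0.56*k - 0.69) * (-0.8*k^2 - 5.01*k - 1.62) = 2.04*k^5 + 12.8155*k^4 + 4.8295*k^3 + 3.4386*k^2 + 4.3641*k + 1.1178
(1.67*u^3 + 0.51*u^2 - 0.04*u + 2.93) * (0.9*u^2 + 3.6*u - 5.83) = 1.503*u^5 + 6.471*u^4 - 7.9361*u^3 - 0.4803*u^2 + 10.7812*u - 17.0819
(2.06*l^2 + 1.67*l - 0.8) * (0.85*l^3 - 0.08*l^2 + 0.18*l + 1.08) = 1.751*l^5 + 1.2547*l^4 - 0.4428*l^3 + 2.5894*l^2 + 1.6596*l - 0.864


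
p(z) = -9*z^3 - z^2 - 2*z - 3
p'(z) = -27*z^2 - 2*z - 2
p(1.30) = -27.06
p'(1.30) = -50.23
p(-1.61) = 35.19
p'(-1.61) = -68.77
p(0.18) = -3.44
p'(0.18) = -3.23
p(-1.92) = 60.85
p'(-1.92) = -97.69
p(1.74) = -56.92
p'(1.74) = -87.23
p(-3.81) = 487.86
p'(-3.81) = -386.31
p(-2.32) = 108.64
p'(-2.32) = -142.68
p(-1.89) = 57.97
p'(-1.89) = -94.67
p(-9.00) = 6495.00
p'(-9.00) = -2171.00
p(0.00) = -3.00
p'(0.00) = -2.00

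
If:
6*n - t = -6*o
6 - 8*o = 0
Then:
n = t/6 - 3/4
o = 3/4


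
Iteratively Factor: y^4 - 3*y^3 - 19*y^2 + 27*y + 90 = (y - 5)*(y^3 + 2*y^2 - 9*y - 18) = (y - 5)*(y + 3)*(y^2 - y - 6) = (y - 5)*(y + 2)*(y + 3)*(y - 3)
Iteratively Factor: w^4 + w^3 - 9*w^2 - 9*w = (w)*(w^3 + w^2 - 9*w - 9) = w*(w + 1)*(w^2 - 9) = w*(w - 3)*(w + 1)*(w + 3)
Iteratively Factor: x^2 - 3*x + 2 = (x - 1)*(x - 2)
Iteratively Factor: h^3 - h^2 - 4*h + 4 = (h + 2)*(h^2 - 3*h + 2) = (h - 1)*(h + 2)*(h - 2)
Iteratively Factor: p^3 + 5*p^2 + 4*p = (p)*(p^2 + 5*p + 4) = p*(p + 1)*(p + 4)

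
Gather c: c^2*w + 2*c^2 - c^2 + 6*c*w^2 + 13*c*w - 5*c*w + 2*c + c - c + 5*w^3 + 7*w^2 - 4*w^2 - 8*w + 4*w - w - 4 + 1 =c^2*(w + 1) + c*(6*w^2 + 8*w + 2) + 5*w^3 + 3*w^2 - 5*w - 3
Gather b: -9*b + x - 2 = -9*b + x - 2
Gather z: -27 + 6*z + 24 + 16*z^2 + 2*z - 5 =16*z^2 + 8*z - 8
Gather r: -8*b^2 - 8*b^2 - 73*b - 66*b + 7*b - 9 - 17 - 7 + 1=-16*b^2 - 132*b - 32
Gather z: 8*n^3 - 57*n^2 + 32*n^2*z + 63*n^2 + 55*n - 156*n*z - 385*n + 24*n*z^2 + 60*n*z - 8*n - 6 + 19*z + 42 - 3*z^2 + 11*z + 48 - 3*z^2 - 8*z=8*n^3 + 6*n^2 - 338*n + z^2*(24*n - 6) + z*(32*n^2 - 96*n + 22) + 84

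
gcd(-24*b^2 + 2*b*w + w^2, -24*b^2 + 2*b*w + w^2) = -24*b^2 + 2*b*w + w^2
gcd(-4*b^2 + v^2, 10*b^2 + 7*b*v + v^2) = 2*b + v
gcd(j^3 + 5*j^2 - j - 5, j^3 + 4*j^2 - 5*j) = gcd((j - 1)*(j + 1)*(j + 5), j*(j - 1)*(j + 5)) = j^2 + 4*j - 5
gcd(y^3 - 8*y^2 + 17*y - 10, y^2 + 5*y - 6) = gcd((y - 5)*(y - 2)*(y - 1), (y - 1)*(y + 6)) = y - 1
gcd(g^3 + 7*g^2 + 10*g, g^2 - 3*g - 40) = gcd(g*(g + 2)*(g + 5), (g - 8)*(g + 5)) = g + 5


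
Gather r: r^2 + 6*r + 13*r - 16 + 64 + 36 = r^2 + 19*r + 84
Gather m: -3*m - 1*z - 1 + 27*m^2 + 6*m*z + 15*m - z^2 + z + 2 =27*m^2 + m*(6*z + 12) - z^2 + 1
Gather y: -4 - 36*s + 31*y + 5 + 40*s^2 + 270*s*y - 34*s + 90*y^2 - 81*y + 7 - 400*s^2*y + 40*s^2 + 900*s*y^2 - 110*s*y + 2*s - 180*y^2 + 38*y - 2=80*s^2 - 68*s + y^2*(900*s - 90) + y*(-400*s^2 + 160*s - 12) + 6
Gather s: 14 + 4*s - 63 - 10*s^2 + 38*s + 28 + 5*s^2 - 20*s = -5*s^2 + 22*s - 21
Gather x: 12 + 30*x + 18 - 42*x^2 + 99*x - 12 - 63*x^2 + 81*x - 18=-105*x^2 + 210*x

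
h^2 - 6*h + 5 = (h - 5)*(h - 1)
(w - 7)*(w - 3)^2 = w^3 - 13*w^2 + 51*w - 63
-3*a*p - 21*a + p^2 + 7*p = (-3*a + p)*(p + 7)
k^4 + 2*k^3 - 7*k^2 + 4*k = k*(k - 1)^2*(k + 4)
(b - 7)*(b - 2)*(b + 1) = b^3 - 8*b^2 + 5*b + 14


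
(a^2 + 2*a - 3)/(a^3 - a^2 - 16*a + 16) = (a + 3)/(a^2 - 16)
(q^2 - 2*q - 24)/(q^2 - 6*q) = (q + 4)/q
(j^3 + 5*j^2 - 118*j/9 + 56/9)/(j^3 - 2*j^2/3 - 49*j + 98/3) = (j - 4/3)/(j - 7)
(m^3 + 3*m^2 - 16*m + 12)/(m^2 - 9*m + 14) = (m^2 + 5*m - 6)/(m - 7)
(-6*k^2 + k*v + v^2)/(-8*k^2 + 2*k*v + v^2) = (3*k + v)/(4*k + v)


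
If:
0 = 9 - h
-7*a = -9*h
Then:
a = 81/7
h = 9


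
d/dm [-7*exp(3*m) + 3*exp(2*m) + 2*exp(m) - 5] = (-21*exp(2*m) + 6*exp(m) + 2)*exp(m)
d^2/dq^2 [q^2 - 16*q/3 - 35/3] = 2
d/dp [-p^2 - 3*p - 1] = -2*p - 3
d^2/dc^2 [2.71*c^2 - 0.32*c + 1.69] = 5.42000000000000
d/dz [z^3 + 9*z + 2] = 3*z^2 + 9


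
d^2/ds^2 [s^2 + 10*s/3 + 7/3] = 2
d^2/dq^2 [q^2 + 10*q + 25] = 2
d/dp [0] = 0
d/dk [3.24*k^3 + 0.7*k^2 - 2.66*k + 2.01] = 9.72*k^2 + 1.4*k - 2.66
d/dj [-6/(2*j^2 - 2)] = 6*j/(j^2 - 1)^2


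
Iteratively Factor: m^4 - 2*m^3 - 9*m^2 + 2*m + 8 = (m - 4)*(m^3 + 2*m^2 - m - 2) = (m - 4)*(m + 1)*(m^2 + m - 2) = (m - 4)*(m - 1)*(m + 1)*(m + 2)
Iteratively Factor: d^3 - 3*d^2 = (d)*(d^2 - 3*d) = d*(d - 3)*(d)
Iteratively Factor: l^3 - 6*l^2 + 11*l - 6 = (l - 2)*(l^2 - 4*l + 3) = (l - 3)*(l - 2)*(l - 1)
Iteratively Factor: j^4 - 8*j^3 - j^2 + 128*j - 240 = (j - 5)*(j^3 - 3*j^2 - 16*j + 48) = (j - 5)*(j - 4)*(j^2 + j - 12) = (j - 5)*(j - 4)*(j - 3)*(j + 4)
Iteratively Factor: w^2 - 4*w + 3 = (w - 3)*(w - 1)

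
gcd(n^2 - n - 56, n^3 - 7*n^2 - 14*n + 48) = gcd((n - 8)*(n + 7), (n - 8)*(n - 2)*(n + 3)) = n - 8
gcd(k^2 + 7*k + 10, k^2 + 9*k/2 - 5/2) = k + 5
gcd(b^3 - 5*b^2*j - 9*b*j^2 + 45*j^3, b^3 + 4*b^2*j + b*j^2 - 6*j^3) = b + 3*j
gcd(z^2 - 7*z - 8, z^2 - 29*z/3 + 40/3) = z - 8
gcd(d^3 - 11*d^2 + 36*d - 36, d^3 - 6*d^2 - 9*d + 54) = d^2 - 9*d + 18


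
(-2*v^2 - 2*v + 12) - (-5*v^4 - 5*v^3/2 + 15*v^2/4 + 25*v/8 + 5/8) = 5*v^4 + 5*v^3/2 - 23*v^2/4 - 41*v/8 + 91/8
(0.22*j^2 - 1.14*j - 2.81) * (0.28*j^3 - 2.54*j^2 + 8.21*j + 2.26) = 0.0616*j^5 - 0.878*j^4 + 3.915*j^3 - 1.7248*j^2 - 25.6465*j - 6.3506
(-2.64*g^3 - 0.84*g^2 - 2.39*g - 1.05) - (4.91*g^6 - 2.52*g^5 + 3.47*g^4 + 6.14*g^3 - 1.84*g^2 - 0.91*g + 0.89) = -4.91*g^6 + 2.52*g^5 - 3.47*g^4 - 8.78*g^3 + 1.0*g^2 - 1.48*g - 1.94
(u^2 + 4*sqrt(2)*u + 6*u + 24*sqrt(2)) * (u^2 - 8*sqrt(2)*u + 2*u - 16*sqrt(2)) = u^4 - 4*sqrt(2)*u^3 + 8*u^3 - 52*u^2 - 32*sqrt(2)*u^2 - 512*u - 48*sqrt(2)*u - 768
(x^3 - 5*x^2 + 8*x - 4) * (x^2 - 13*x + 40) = x^5 - 18*x^4 + 113*x^3 - 308*x^2 + 372*x - 160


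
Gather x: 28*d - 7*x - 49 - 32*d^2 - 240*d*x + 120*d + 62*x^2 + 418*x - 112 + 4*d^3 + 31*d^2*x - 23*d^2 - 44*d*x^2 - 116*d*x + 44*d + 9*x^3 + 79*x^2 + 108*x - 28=4*d^3 - 55*d^2 + 192*d + 9*x^3 + x^2*(141 - 44*d) + x*(31*d^2 - 356*d + 519) - 189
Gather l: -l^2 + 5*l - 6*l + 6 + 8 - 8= -l^2 - l + 6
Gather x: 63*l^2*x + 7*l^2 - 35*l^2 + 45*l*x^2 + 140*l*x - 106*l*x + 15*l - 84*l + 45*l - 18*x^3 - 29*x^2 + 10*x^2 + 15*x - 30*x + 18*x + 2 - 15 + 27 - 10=-28*l^2 - 24*l - 18*x^3 + x^2*(45*l - 19) + x*(63*l^2 + 34*l + 3) + 4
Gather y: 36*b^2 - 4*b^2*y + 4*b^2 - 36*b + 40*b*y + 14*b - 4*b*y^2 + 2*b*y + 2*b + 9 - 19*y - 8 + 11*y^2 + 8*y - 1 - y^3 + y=40*b^2 - 20*b - y^3 + y^2*(11 - 4*b) + y*(-4*b^2 + 42*b - 10)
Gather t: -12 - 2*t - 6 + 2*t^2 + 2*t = 2*t^2 - 18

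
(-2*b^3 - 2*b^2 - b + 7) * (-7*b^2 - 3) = 14*b^5 + 14*b^4 + 13*b^3 - 43*b^2 + 3*b - 21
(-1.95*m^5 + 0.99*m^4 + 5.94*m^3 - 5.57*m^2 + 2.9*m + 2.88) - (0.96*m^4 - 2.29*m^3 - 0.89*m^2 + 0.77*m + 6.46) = -1.95*m^5 + 0.03*m^4 + 8.23*m^3 - 4.68*m^2 + 2.13*m - 3.58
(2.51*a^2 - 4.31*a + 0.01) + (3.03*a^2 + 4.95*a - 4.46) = 5.54*a^2 + 0.640000000000001*a - 4.45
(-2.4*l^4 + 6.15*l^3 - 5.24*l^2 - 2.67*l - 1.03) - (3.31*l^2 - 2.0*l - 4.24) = -2.4*l^4 + 6.15*l^3 - 8.55*l^2 - 0.67*l + 3.21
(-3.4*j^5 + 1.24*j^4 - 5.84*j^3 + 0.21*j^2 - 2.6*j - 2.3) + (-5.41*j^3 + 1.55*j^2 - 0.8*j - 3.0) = -3.4*j^5 + 1.24*j^4 - 11.25*j^3 + 1.76*j^2 - 3.4*j - 5.3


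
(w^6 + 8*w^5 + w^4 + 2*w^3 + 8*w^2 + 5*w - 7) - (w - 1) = w^6 + 8*w^5 + w^4 + 2*w^3 + 8*w^2 + 4*w - 6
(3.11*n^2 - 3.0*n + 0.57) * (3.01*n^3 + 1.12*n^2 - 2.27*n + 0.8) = 9.3611*n^5 - 5.5468*n^4 - 8.704*n^3 + 9.9364*n^2 - 3.6939*n + 0.456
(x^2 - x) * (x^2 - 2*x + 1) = x^4 - 3*x^3 + 3*x^2 - x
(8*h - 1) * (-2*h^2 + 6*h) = -16*h^3 + 50*h^2 - 6*h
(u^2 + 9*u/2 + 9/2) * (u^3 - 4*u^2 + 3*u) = u^5 + u^4/2 - 21*u^3/2 - 9*u^2/2 + 27*u/2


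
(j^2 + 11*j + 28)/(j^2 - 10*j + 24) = (j^2 + 11*j + 28)/(j^2 - 10*j + 24)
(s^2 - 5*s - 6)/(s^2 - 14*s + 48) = (s + 1)/(s - 8)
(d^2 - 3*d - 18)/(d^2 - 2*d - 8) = (-d^2 + 3*d + 18)/(-d^2 + 2*d + 8)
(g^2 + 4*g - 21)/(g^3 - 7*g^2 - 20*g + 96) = (g + 7)/(g^2 - 4*g - 32)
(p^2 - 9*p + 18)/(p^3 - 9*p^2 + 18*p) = 1/p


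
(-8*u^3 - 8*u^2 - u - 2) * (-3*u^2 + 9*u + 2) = 24*u^5 - 48*u^4 - 85*u^3 - 19*u^2 - 20*u - 4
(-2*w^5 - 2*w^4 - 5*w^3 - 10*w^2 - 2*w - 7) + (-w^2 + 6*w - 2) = -2*w^5 - 2*w^4 - 5*w^3 - 11*w^2 + 4*w - 9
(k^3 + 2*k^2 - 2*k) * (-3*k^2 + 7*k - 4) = -3*k^5 + k^4 + 16*k^3 - 22*k^2 + 8*k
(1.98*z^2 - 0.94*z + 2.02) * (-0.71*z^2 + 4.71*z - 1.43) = -1.4058*z^4 + 9.9932*z^3 - 8.693*z^2 + 10.8584*z - 2.8886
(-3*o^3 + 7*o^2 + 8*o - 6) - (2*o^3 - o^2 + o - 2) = -5*o^3 + 8*o^2 + 7*o - 4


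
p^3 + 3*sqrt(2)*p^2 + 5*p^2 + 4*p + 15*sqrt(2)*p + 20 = (p + 5)*(p + sqrt(2))*(p + 2*sqrt(2))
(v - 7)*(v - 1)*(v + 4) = v^3 - 4*v^2 - 25*v + 28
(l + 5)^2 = l^2 + 10*l + 25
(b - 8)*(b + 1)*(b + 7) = b^3 - 57*b - 56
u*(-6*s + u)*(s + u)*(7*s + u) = -42*s^3*u - 41*s^2*u^2 + 2*s*u^3 + u^4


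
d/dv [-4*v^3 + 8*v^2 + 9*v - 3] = -12*v^2 + 16*v + 9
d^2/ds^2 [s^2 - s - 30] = 2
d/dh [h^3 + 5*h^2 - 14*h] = 3*h^2 + 10*h - 14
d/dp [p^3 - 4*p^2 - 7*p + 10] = 3*p^2 - 8*p - 7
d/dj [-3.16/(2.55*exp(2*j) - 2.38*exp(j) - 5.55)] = (16.116*exp(j) - 7.5208)*exp(j)/(-2.55*exp(2*j) + 2.38*exp(j) + 5.55)^2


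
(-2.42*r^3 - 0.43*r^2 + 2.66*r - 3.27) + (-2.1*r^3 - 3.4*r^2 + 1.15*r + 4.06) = -4.52*r^3 - 3.83*r^2 + 3.81*r + 0.79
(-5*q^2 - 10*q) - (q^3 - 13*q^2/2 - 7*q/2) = -q^3 + 3*q^2/2 - 13*q/2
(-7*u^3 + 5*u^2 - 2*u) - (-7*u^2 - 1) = -7*u^3 + 12*u^2 - 2*u + 1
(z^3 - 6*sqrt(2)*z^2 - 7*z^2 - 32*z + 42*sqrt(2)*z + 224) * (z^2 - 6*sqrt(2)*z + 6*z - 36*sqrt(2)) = z^5 - 12*sqrt(2)*z^4 - z^4 - 2*z^3 + 12*sqrt(2)*z^3 - 40*z^2 + 696*sqrt(2)*z^2 - 1680*z - 192*sqrt(2)*z - 8064*sqrt(2)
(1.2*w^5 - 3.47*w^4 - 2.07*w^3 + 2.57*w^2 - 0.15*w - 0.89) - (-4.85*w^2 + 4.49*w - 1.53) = 1.2*w^5 - 3.47*w^4 - 2.07*w^3 + 7.42*w^2 - 4.64*w + 0.64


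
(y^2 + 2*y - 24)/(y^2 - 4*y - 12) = (-y^2 - 2*y + 24)/(-y^2 + 4*y + 12)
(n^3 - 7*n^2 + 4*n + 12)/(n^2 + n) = n - 8 + 12/n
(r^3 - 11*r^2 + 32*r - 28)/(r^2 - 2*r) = r - 9 + 14/r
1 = 1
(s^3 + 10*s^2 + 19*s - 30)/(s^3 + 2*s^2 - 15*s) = (s^2 + 5*s - 6)/(s*(s - 3))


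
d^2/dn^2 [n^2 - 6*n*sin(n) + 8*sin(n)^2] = 6*n*sin(n) - 32*sin(n)^2 - 12*cos(n) + 18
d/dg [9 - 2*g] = -2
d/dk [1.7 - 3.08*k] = -3.08000000000000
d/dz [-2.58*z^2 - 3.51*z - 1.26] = -5.16*z - 3.51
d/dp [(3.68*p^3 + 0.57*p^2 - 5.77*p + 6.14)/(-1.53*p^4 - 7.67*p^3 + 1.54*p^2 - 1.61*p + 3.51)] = (5.6304*p^6 + 1.74419999999999*p^5 - 16.4452*p^4 - 62.7846*p^3 + 187.9999*p^2 - 14.9098*p - 10.3673)/(2.3409*p^8 + 23.4702*p^7 + 54.1165*p^6 - 18.697*p^5 + 16.3284*p^4 - 58.8022*p^3 + 13.4029*p^2 - 11.3022*p + 12.3201)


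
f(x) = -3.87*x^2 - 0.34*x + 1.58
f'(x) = -7.74*x - 0.34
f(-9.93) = -376.64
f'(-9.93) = 76.52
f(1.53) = -8.00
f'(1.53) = -12.18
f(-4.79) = -85.59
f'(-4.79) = 36.73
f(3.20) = -39.14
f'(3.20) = -25.11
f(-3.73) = -50.99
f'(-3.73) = 28.53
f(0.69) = -0.50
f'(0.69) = -5.68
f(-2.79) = -27.60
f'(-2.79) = 21.25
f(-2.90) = -29.98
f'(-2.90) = 22.11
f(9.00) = -314.95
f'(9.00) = -70.00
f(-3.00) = -32.23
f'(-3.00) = 22.88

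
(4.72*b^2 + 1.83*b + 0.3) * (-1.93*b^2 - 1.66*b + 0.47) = -9.1096*b^4 - 11.3671*b^3 - 1.3984*b^2 + 0.3621*b + 0.141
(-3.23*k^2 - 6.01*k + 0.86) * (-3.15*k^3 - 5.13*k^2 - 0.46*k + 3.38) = 10.1745*k^5 + 35.5014*k^4 + 29.6081*k^3 - 12.5646*k^2 - 20.7094*k + 2.9068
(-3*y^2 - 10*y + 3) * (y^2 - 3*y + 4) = -3*y^4 - y^3 + 21*y^2 - 49*y + 12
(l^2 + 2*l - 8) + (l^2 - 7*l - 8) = 2*l^2 - 5*l - 16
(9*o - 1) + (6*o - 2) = 15*o - 3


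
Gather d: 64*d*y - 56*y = 64*d*y - 56*y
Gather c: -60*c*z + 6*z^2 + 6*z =-60*c*z + 6*z^2 + 6*z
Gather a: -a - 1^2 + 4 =3 - a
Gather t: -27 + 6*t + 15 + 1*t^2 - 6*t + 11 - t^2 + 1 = 0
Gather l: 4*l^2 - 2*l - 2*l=4*l^2 - 4*l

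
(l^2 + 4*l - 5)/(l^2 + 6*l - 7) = (l + 5)/(l + 7)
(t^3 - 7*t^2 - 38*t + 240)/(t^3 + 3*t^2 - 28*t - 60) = (t - 8)/(t + 2)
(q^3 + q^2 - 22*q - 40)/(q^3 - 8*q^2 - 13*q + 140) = (q + 2)/(q - 7)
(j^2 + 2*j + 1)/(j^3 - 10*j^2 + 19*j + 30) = (j + 1)/(j^2 - 11*j + 30)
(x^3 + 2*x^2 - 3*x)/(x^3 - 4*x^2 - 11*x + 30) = x*(x - 1)/(x^2 - 7*x + 10)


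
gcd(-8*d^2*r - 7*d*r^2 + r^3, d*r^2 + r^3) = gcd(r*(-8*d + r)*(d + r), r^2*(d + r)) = d*r + r^2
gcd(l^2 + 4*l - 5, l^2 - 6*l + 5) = l - 1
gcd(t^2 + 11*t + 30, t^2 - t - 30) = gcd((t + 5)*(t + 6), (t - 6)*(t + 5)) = t + 5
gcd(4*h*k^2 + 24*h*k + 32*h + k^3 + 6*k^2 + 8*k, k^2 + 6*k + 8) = k^2 + 6*k + 8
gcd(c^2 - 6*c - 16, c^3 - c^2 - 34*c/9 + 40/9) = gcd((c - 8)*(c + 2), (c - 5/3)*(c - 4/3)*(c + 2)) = c + 2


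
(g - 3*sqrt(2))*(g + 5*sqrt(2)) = g^2 + 2*sqrt(2)*g - 30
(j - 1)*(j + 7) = j^2 + 6*j - 7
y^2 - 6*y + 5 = (y - 5)*(y - 1)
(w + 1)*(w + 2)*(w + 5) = w^3 + 8*w^2 + 17*w + 10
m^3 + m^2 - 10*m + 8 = (m - 2)*(m - 1)*(m + 4)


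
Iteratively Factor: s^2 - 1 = (s - 1)*(s + 1)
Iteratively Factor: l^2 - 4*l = (l)*(l - 4)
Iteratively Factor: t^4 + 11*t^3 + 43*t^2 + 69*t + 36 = (t + 1)*(t^3 + 10*t^2 + 33*t + 36) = (t + 1)*(t + 4)*(t^2 + 6*t + 9) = (t + 1)*(t + 3)*(t + 4)*(t + 3)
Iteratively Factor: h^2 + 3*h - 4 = (h - 1)*(h + 4)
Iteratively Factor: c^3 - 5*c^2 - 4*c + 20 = (c - 2)*(c^2 - 3*c - 10) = (c - 2)*(c + 2)*(c - 5)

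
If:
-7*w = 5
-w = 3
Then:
No Solution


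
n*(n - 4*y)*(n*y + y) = n^3*y - 4*n^2*y^2 + n^2*y - 4*n*y^2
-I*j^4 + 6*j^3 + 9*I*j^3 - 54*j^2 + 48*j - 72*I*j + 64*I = (j - 8)*(j + 2*I)*(j + 4*I)*(-I*j + I)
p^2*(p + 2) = p^3 + 2*p^2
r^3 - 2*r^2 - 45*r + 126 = (r - 6)*(r - 3)*(r + 7)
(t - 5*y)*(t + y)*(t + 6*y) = t^3 + 2*t^2*y - 29*t*y^2 - 30*y^3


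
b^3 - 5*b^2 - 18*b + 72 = (b - 6)*(b - 3)*(b + 4)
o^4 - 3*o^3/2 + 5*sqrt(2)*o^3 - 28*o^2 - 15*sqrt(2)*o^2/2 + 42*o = o*(o - 3/2)*(o - 2*sqrt(2))*(o + 7*sqrt(2))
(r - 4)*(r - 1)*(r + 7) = r^3 + 2*r^2 - 31*r + 28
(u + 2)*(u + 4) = u^2 + 6*u + 8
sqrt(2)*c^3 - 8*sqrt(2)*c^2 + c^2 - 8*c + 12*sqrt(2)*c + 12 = (c - 6)*(c - 2)*(sqrt(2)*c + 1)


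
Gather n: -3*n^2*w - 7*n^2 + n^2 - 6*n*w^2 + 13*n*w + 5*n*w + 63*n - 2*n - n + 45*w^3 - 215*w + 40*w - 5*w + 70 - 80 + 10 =n^2*(-3*w - 6) + n*(-6*w^2 + 18*w + 60) + 45*w^3 - 180*w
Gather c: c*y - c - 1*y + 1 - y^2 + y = c*(y - 1) - y^2 + 1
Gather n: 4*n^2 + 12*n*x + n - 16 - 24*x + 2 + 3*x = 4*n^2 + n*(12*x + 1) - 21*x - 14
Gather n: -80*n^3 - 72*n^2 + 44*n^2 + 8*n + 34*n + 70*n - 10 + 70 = -80*n^3 - 28*n^2 + 112*n + 60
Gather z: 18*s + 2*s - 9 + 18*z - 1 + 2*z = 20*s + 20*z - 10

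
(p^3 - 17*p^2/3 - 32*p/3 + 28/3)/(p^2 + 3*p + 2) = (3*p^2 - 23*p + 14)/(3*(p + 1))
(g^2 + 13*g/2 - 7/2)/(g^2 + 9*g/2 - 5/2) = (g + 7)/(g + 5)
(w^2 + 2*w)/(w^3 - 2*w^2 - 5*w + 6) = w/(w^2 - 4*w + 3)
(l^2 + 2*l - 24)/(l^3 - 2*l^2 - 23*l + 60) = (l + 6)/(l^2 + 2*l - 15)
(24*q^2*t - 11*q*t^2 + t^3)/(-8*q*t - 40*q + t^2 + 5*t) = t*(-3*q + t)/(t + 5)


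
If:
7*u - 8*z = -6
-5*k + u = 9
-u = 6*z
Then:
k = -243/125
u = -18/25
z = 3/25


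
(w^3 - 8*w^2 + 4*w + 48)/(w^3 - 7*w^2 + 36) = (w - 4)/(w - 3)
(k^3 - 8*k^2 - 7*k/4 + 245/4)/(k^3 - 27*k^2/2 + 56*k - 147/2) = (k + 5/2)/(k - 3)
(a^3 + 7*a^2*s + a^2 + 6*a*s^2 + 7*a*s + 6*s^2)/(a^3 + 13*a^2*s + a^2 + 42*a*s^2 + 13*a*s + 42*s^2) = (a + s)/(a + 7*s)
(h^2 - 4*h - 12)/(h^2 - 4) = (h - 6)/(h - 2)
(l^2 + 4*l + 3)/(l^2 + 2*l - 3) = (l + 1)/(l - 1)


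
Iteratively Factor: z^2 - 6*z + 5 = (z - 1)*(z - 5)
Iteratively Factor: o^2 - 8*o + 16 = (o - 4)*(o - 4)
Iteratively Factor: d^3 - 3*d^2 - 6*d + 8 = (d + 2)*(d^2 - 5*d + 4) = (d - 4)*(d + 2)*(d - 1)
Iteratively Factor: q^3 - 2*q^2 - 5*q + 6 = (q + 2)*(q^2 - 4*q + 3) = (q - 3)*(q + 2)*(q - 1)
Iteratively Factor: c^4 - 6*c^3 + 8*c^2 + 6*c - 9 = (c - 1)*(c^3 - 5*c^2 + 3*c + 9) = (c - 3)*(c - 1)*(c^2 - 2*c - 3) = (c - 3)^2*(c - 1)*(c + 1)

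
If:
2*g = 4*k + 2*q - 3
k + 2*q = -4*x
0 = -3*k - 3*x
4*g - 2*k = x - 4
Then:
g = -25/26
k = 2/13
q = 3/13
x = -2/13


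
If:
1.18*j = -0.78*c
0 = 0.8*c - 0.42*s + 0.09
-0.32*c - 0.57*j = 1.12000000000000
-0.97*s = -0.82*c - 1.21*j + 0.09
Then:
No Solution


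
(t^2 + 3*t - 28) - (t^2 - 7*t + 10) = 10*t - 38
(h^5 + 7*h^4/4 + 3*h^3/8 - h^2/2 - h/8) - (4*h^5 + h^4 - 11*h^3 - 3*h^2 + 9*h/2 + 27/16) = -3*h^5 + 3*h^4/4 + 91*h^3/8 + 5*h^2/2 - 37*h/8 - 27/16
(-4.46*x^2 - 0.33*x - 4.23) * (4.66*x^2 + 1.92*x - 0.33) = -20.7836*x^4 - 10.101*x^3 - 18.8736*x^2 - 8.0127*x + 1.3959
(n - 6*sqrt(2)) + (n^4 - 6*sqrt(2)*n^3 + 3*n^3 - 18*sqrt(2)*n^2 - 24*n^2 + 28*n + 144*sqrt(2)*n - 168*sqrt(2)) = n^4 - 6*sqrt(2)*n^3 + 3*n^3 - 18*sqrt(2)*n^2 - 24*n^2 + 29*n + 144*sqrt(2)*n - 174*sqrt(2)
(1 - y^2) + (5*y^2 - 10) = 4*y^2 - 9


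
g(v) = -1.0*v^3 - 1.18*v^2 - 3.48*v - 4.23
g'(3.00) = -37.56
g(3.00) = -52.29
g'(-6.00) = -97.32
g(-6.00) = 190.17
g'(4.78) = -83.31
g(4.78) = -157.04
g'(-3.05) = -24.19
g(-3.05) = 23.78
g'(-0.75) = -3.40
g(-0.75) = -1.86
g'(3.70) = -53.28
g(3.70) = -83.91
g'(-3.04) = -24.03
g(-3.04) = 23.54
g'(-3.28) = -28.01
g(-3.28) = 29.78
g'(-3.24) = -27.33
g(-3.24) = 28.67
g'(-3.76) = -37.02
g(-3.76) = 45.33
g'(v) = -3.0*v^2 - 2.36*v - 3.48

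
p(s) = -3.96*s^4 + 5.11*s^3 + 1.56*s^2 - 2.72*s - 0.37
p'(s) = -15.84*s^3 + 15.33*s^2 + 3.12*s - 2.72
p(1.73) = -9.42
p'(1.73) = -33.46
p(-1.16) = -10.26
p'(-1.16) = 39.01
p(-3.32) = -642.26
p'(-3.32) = 735.55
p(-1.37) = -20.81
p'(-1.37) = 62.51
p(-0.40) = 0.54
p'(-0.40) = -0.50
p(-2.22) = -138.74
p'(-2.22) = 239.21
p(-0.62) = 0.11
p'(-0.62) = 5.01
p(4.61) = -1267.66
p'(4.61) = -1214.42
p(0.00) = -0.37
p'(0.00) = -2.72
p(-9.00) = -29556.28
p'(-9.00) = 12758.29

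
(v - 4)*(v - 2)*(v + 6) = v^3 - 28*v + 48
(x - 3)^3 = x^3 - 9*x^2 + 27*x - 27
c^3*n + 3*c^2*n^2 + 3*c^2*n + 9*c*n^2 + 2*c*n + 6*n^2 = (c + 2)*(c + 3*n)*(c*n + n)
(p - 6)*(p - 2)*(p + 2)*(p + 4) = p^4 - 2*p^3 - 28*p^2 + 8*p + 96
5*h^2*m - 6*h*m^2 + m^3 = m*(-5*h + m)*(-h + m)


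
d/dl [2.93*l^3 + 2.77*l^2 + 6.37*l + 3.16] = 8.79*l^2 + 5.54*l + 6.37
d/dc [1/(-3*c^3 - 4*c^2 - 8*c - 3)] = (9*c^2 + 8*c + 8)/(3*c^3 + 4*c^2 + 8*c + 3)^2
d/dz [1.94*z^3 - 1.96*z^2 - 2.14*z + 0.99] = 5.82*z^2 - 3.92*z - 2.14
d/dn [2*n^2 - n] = 4*n - 1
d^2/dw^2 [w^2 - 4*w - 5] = 2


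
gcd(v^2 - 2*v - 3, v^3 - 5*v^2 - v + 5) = v + 1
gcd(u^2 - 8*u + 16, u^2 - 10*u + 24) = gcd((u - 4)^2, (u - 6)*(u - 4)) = u - 4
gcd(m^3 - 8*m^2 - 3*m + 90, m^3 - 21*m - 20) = m - 5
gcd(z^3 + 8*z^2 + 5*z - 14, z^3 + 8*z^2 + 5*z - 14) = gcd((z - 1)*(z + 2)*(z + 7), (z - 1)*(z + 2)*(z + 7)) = z^3 + 8*z^2 + 5*z - 14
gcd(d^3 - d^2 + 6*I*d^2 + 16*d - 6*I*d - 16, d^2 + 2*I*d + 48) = d + 8*I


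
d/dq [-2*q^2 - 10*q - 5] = -4*q - 10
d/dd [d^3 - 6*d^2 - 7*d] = 3*d^2 - 12*d - 7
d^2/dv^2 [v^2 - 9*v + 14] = 2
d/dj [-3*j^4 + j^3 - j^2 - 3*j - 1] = -12*j^3 + 3*j^2 - 2*j - 3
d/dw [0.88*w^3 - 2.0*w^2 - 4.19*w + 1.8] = 2.64*w^2 - 4.0*w - 4.19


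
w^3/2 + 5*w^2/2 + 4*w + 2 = (w/2 + 1)*(w + 1)*(w + 2)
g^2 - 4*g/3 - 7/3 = (g - 7/3)*(g + 1)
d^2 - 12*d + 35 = (d - 7)*(d - 5)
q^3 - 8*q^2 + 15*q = q*(q - 5)*(q - 3)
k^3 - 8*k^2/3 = k^2*(k - 8/3)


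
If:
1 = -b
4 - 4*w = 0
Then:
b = -1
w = 1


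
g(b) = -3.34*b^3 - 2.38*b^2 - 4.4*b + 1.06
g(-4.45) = 267.83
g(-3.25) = 104.88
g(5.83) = -767.32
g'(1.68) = -40.68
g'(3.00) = -108.86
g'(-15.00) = -2187.50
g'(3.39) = -135.69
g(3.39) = -171.33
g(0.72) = -4.59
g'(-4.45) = -181.64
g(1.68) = -28.89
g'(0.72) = -13.02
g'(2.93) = -104.37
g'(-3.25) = -94.77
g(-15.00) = 10804.06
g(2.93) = -116.28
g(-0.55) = 3.32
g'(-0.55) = -4.81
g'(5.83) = -372.72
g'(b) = -10.02*b^2 - 4.76*b - 4.4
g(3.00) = -123.74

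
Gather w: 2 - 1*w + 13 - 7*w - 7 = 8 - 8*w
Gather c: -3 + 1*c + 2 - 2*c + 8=7 - c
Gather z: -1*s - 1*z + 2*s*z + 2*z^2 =-s + 2*z^2 + z*(2*s - 1)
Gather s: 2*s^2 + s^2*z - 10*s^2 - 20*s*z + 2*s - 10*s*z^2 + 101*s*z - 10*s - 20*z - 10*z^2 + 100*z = s^2*(z - 8) + s*(-10*z^2 + 81*z - 8) - 10*z^2 + 80*z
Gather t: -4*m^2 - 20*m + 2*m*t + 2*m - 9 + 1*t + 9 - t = -4*m^2 + 2*m*t - 18*m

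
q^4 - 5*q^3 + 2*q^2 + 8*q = q*(q - 4)*(q - 2)*(q + 1)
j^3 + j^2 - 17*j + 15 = (j - 3)*(j - 1)*(j + 5)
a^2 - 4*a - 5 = (a - 5)*(a + 1)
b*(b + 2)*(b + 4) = b^3 + 6*b^2 + 8*b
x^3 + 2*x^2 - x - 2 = (x - 1)*(x + 1)*(x + 2)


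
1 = 1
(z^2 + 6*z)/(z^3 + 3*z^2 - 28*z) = (z + 6)/(z^2 + 3*z - 28)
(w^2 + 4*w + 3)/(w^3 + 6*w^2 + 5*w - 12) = (w + 1)/(w^2 + 3*w - 4)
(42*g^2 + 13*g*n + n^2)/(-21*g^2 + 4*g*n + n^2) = (-6*g - n)/(3*g - n)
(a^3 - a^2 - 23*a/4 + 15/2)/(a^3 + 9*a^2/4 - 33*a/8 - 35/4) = 2*(2*a - 3)/(4*a + 7)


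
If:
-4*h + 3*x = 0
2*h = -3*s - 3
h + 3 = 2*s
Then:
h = -15/7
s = 3/7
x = -20/7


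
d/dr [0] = 0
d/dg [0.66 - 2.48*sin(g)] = -2.48*cos(g)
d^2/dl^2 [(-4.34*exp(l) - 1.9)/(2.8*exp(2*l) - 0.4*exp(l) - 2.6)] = (-34.0256*exp(4*l) - 64.4448*exp(3*l) - 183.1872*exp(2*l) - 51.1184*exp(l) - 27.3624)*exp(l)/(21.952*exp(6*l) - 9.408*exp(5*l) - 59.808*exp(4*l) + 17.408*exp(3*l) + 55.536*exp(2*l) - 8.112*exp(l) - 17.576)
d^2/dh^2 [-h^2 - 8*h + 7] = -2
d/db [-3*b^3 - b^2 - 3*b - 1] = -9*b^2 - 2*b - 3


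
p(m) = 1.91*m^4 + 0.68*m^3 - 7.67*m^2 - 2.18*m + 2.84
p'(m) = 7.64*m^3 + 2.04*m^2 - 15.34*m - 2.18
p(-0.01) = 2.86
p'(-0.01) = -2.03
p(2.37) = 23.90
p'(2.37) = 74.63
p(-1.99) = 1.40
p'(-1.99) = -23.78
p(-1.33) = -3.45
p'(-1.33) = 3.86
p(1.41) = -6.03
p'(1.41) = 1.66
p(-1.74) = -2.66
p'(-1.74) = -9.56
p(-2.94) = 68.37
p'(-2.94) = -133.60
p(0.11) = 2.51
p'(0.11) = -3.83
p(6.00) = 2335.88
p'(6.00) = 1629.46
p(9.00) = 12389.18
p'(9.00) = 5594.56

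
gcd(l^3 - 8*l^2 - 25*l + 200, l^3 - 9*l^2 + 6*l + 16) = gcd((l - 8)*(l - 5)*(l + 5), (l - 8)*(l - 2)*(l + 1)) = l - 8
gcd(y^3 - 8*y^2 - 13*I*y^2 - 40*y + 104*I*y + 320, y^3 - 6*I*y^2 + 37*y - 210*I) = y - 5*I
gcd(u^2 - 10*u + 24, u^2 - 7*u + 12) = u - 4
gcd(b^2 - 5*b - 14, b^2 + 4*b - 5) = 1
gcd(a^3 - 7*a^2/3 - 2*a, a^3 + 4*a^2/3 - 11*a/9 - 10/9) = a + 2/3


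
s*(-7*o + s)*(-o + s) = 7*o^2*s - 8*o*s^2 + s^3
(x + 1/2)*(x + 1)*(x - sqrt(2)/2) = x^3 - sqrt(2)*x^2/2 + 3*x^2/2 - 3*sqrt(2)*x/4 + x/2 - sqrt(2)/4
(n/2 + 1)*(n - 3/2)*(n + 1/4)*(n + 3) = n^4/2 + 15*n^3/8 - 5*n^2/16 - 75*n/16 - 9/8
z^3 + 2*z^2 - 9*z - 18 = (z - 3)*(z + 2)*(z + 3)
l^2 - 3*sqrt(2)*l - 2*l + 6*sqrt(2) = (l - 2)*(l - 3*sqrt(2))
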